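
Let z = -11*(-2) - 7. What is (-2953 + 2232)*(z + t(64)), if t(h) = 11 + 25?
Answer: -36771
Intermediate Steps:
t(h) = 36
z = 15 (z = 22 - 7 = 15)
(-2953 + 2232)*(z + t(64)) = (-2953 + 2232)*(15 + 36) = -721*51 = -36771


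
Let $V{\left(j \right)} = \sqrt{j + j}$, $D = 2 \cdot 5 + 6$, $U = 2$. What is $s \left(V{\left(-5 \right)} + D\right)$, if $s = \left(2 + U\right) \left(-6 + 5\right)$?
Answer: $-64 - 4 i \sqrt{10} \approx -64.0 - 12.649 i$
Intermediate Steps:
$D = 16$ ($D = 10 + 6 = 16$)
$s = -4$ ($s = \left(2 + 2\right) \left(-6 + 5\right) = 4 \left(-1\right) = -4$)
$V{\left(j \right)} = \sqrt{2} \sqrt{j}$ ($V{\left(j \right)} = \sqrt{2 j} = \sqrt{2} \sqrt{j}$)
$s \left(V{\left(-5 \right)} + D\right) = - 4 \left(\sqrt{2} \sqrt{-5} + 16\right) = - 4 \left(\sqrt{2} i \sqrt{5} + 16\right) = - 4 \left(i \sqrt{10} + 16\right) = - 4 \left(16 + i \sqrt{10}\right) = -64 - 4 i \sqrt{10}$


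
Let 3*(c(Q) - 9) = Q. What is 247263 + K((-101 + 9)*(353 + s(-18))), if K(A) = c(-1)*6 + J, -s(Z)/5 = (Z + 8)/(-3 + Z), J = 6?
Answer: 247321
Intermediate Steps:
s(Z) = -5*(8 + Z)/(-3 + Z) (s(Z) = -5*(Z + 8)/(-3 + Z) = -5*(8 + Z)/(-3 + Z))
c(Q) = 9 + Q/3
K(A) = 58 (K(A) = (9 + (⅓)*(-1))*6 + 6 = (9 - ⅓)*6 + 6 = (26/3)*6 + 6 = 52 + 6 = 58)
247263 + K((-101 + 9)*(353 + s(-18))) = 247263 + 58 = 247321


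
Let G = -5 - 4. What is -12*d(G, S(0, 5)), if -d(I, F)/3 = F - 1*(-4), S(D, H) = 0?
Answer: 144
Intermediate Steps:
G = -9
d(I, F) = -12 - 3*F (d(I, F) = -3*(F - 1*(-4)) = -3*(F + 4) = -3*(4 + F) = -12 - 3*F)
-12*d(G, S(0, 5)) = -12*(-12 - 3*0) = -12*(-12 + 0) = -12*(-12) = 144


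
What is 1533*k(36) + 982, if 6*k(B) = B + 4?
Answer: 11202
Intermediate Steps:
k(B) = ⅔ + B/6 (k(B) = (B + 4)/6 = (4 + B)/6 = ⅔ + B/6)
1533*k(36) + 982 = 1533*(⅔ + (⅙)*36) + 982 = 1533*(⅔ + 6) + 982 = 1533*(20/3) + 982 = 10220 + 982 = 11202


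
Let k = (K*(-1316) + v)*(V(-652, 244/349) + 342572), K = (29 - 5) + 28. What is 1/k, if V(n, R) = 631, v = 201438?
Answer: 1/45648058218 ≈ 2.1907e-11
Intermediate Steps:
K = 52 (K = 24 + 28 = 52)
k = 45648058218 (k = (52*(-1316) + 201438)*(631 + 342572) = (-68432 + 201438)*343203 = 133006*343203 = 45648058218)
1/k = 1/45648058218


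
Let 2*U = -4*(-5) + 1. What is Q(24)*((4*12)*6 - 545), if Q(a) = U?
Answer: -5397/2 ≈ -2698.5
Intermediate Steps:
U = 21/2 (U = (-4*(-5) + 1)/2 = (20 + 1)/2 = (1/2)*21 = 21/2 ≈ 10.500)
Q(a) = 21/2
Q(24)*((4*12)*6 - 545) = 21*((4*12)*6 - 545)/2 = 21*(48*6 - 545)/2 = 21*(288 - 545)/2 = (21/2)*(-257) = -5397/2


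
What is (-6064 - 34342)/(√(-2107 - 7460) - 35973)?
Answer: 80751391/71892572 + 20203*I*√1063/215677716 ≈ 1.1232 + 0.0030541*I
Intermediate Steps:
(-6064 - 34342)/(√(-2107 - 7460) - 35973) = -40406/(√(-9567) - 35973) = -40406/(3*I*√1063 - 35973) = -40406/(-35973 + 3*I*√1063)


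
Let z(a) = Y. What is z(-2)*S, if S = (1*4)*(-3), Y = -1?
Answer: 12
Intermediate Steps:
z(a) = -1
S = -12 (S = 4*(-3) = -12)
z(-2)*S = -1*(-12) = 12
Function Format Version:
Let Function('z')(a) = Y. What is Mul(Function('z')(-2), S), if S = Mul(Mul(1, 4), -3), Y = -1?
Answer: 12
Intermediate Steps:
Function('z')(a) = -1
S = -12 (S = Mul(4, -3) = -12)
Mul(Function('z')(-2), S) = Mul(-1, -12) = 12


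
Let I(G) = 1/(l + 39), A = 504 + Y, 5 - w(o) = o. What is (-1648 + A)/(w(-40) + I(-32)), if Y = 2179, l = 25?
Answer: 66240/2881 ≈ 22.992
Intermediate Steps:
w(o) = 5 - o
A = 2683 (A = 504 + 2179 = 2683)
I(G) = 1/64 (I(G) = 1/(25 + 39) = 1/64)
(-1648 + A)/(w(-40) + I(-32)) = (-1648 + 2683)/((5 - 1*(-40)) + 1/64) = 1035/((5 + 40) + 1/64) = 1035/(45 + 1/64) = 1035/(2881/64) = 1035*(64/2881) = 66240/2881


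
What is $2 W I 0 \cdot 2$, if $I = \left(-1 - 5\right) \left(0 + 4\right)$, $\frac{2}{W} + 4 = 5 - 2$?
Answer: $0$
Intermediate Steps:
$W = -2$ ($W = \frac{2}{-4 + \left(5 - 2\right)} = \frac{2}{-4 + 3} = \frac{2}{-1} = 2 \left(-1\right) = -2$)
$I = -24$ ($I = \left(-6\right) 4 = -24$)
$2 W I 0 \cdot 2 = 2 \left(-2\right) \left(-24\right) 0 \cdot 2 = \left(-4\right) \left(-24\right) 0 \cdot 2 = 96 \cdot 0 \cdot 2 = 0 \cdot 2 = 0$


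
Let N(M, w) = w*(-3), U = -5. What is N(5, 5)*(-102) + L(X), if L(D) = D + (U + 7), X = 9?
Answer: 1541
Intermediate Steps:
N(M, w) = -3*w
L(D) = 2 + D (L(D) = D + (-5 + 7) = D + 2 = 2 + D)
N(5, 5)*(-102) + L(X) = -3*5*(-102) + (2 + 9) = -15*(-102) + 11 = 1530 + 11 = 1541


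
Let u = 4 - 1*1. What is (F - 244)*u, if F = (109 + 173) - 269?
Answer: -693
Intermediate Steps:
F = 13 (F = 282 - 269 = 13)
u = 3 (u = 4 - 1 = 3)
(F - 244)*u = (13 - 244)*3 = -231*3 = -693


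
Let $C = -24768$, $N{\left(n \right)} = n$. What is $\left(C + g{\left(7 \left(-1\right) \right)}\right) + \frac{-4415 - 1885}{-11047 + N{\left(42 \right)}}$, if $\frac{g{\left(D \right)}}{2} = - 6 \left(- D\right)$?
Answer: $- \frac{54697992}{2201} \approx -24851.0$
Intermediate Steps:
$g{\left(D \right)} = 12 D$ ($g{\left(D \right)} = 2 \left(- 6 \left(- D\right)\right) = 2 \cdot 6 D = 12 D$)
$\left(C + g{\left(7 \left(-1\right) \right)}\right) + \frac{-4415 - 1885}{-11047 + N{\left(42 \right)}} = \left(-24768 + 12 \cdot 7 \left(-1\right)\right) + \frac{-4415 - 1885}{-11047 + 42} = \left(-24768 + 12 \left(-7\right)\right) - \frac{6300}{-11005} = \left(-24768 - 84\right) - - \frac{1260}{2201} = -24852 + \frac{1260}{2201} = - \frac{54697992}{2201}$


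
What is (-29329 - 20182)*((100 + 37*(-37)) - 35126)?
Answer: 1801952845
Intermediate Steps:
(-29329 - 20182)*((100 + 37*(-37)) - 35126) = -49511*((100 - 1369) - 35126) = -49511*(-1269 - 35126) = -49511*(-36395) = 1801952845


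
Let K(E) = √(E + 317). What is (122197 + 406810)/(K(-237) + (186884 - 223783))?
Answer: -19519829293/1361536121 - 2116028*√5/1361536121 ≈ -14.340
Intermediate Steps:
K(E) = √(317 + E)
(122197 + 406810)/(K(-237) + (186884 - 223783)) = (122197 + 406810)/(√(317 - 237) + (186884 - 223783)) = 529007/(√80 - 36899) = 529007/(4*√5 - 36899) = 529007/(-36899 + 4*√5)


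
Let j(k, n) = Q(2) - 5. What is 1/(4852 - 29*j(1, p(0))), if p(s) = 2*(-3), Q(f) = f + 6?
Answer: 1/4765 ≈ 0.00020986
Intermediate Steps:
Q(f) = 6 + f
p(s) = -6
j(k, n) = 3 (j(k, n) = (6 + 2) - 5 = 8 - 5 = 3)
1/(4852 - 29*j(1, p(0))) = 1/(4852 - 29*3) = 1/(4852 - 87) = 1/4765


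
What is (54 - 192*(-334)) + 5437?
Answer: 69619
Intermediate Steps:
(54 - 192*(-334)) + 5437 = (54 + 64128) + 5437 = 64182 + 5437 = 69619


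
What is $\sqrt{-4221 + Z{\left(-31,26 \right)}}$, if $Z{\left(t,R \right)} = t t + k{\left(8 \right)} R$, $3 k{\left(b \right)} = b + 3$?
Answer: $\frac{i \sqrt{28482}}{3} \approx 56.255 i$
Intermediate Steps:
$k{\left(b \right)} = 1 + \frac{b}{3}$ ($k{\left(b \right)} = \frac{b + 3}{3} = \frac{3 + b}{3} = 1 + \frac{b}{3}$)
$Z{\left(t,R \right)} = t^{2} + \frac{11 R}{3}$ ($Z{\left(t,R \right)} = t t + \left(1 + \frac{1}{3} \cdot 8\right) R = t^{2} + \left(1 + \frac{8}{3}\right) R = t^{2} + \frac{11 R}{3}$)
$\sqrt{-4221 + Z{\left(-31,26 \right)}} = \sqrt{-4221 + \left(\left(-31\right)^{2} + \frac{11}{3} \cdot 26\right)} = \sqrt{-4221 + \left(961 + \frac{286}{3}\right)} = \sqrt{-4221 + \frac{3169}{3}} = \sqrt{- \frac{9494}{3}} = \frac{i \sqrt{28482}}{3}$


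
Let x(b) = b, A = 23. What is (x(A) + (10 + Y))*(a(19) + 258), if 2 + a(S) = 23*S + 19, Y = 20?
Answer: 37736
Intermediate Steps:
a(S) = 17 + 23*S (a(S) = -2 + (23*S + 19) = -2 + (19 + 23*S) = 17 + 23*S)
(x(A) + (10 + Y))*(a(19) + 258) = (23 + (10 + 20))*((17 + 23*19) + 258) = (23 + 30)*((17 + 437) + 258) = 53*(454 + 258) = 53*712 = 37736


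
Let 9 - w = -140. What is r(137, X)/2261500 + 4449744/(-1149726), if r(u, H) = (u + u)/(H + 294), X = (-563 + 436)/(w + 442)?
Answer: -145602082727948493/37620707619235250 ≈ -3.8703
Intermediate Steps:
w = 149 (w = 9 - 1*(-140) = 9 + 140 = 149)
X = -127/591 (X = (-563 + 436)/(149 + 442) = -127/591 ≈ -0.21489)
r(u, H) = 2*u/(294 + H) (r(u, H) = (2*u)/(294 + H) = 2*u/(294 + H))
r(137, X)/2261500 + 4449744/(-1149726) = (2*137/(294 - 127/591))/2261500 + 4449744/(-1149726) = (2*137/(173627/591))*(1/2261500) + 4449744*(-1/1149726) = (2*137*(591/173627))*(1/2261500) - 741624/191621 = (161934/173627)*(1/2261500) - 741624/191621 = 80967/196328730250 - 741624/191621 = -145602082727948493/37620707619235250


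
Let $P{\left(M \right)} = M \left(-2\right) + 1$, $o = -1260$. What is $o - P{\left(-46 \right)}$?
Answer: $-1353$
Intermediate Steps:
$P{\left(M \right)} = 1 - 2 M$ ($P{\left(M \right)} = - 2 M + 1 = 1 - 2 M$)
$o - P{\left(-46 \right)} = -1260 - \left(1 - -92\right) = -1260 - \left(1 + 92\right) = -1260 - 93 = -1353$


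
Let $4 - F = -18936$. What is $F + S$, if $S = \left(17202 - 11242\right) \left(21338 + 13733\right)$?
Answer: $209042100$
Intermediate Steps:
$F = 18940$ ($F = 4 - -18936 = 4 + 18936 = 18940$)
$S = 209023160$ ($S = 5960 \cdot 35071 = 209023160$)
$F + S = 18940 + 209023160 = 209042100$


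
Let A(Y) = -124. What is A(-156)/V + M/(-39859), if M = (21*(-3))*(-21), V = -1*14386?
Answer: -7045081/286705787 ≈ -0.024573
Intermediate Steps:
V = -14386
M = 1323 (M = -63*(-21) = 1323)
A(-156)/V + M/(-39859) = -124/(-14386) + 1323/(-39859) = -124*(-1/14386) + 1323*(-1/39859) = 62/7193 - 1323/39859 = -7045081/286705787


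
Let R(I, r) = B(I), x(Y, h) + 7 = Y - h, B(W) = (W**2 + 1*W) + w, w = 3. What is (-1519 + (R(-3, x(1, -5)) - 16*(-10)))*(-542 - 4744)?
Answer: 7136100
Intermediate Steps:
B(W) = 3 + W + W**2 (B(W) = (W**2 + 1*W) + 3 = (W**2 + W) + 3 = (W + W**2) + 3 = 3 + W + W**2)
x(Y, h) = -7 + Y - h (x(Y, h) = -7 + (Y - h) = -7 + Y - h)
R(I, r) = 3 + I + I**2
(-1519 + (R(-3, x(1, -5)) - 16*(-10)))*(-542 - 4744) = (-1519 + ((3 - 3 + (-3)**2) - 16*(-10)))*(-542 - 4744) = (-1519 + ((3 - 3 + 9) + 160))*(-5286) = (-1519 + (9 + 160))*(-5286) = (-1519 + 169)*(-5286) = -1350*(-5286) = 7136100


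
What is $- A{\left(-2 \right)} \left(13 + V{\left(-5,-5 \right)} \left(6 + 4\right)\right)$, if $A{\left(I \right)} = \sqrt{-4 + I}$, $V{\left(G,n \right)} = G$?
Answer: $37 i \sqrt{6} \approx 90.631 i$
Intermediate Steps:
$- A{\left(-2 \right)} \left(13 + V{\left(-5,-5 \right)} \left(6 + 4\right)\right) = - \sqrt{-4 - 2} \left(13 - 5 \left(6 + 4\right)\right) = - \sqrt{-6} \left(13 - 50\right) = - i \sqrt{6} \left(13 - 50\right) = - i \sqrt{6} \left(-37\right) = - \left(-37\right) i \sqrt{6} = 37 i \sqrt{6}$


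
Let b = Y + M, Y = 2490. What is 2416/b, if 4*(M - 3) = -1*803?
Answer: 9664/9169 ≈ 1.0540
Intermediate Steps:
M = -791/4 (M = 3 + (-1*803)/4 = 3 + (¼)*(-803) = 3 - 803/4 = -791/4 ≈ -197.75)
b = 9169/4 (b = 2490 - 791/4 = 9169/4 ≈ 2292.3)
2416/b = 2416/(9169/4) = 2416*(4/9169) = 9664/9169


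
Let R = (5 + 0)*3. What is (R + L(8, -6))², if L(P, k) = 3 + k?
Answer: 144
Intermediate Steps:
R = 15 (R = 5*3 = 15)
(R + L(8, -6))² = (15 + (3 - 6))² = (15 - 3)² = 12² = 144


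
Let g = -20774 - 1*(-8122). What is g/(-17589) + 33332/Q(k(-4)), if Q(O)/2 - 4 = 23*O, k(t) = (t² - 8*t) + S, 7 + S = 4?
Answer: 306283702/18274971 ≈ 16.760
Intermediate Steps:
S = -3 (S = -7 + 4 = -3)
k(t) = -3 + t² - 8*t (k(t) = (t² - 8*t) - 3 = -3 + t² - 8*t)
Q(O) = 8 + 46*O (Q(O) = 8 + 2*(23*O) = 8 + 46*O)
g = -12652 (g = -20774 + 8122 = -12652)
g/(-17589) + 33332/Q(k(-4)) = -12652/(-17589) + 33332/(8 + 46*(-3 + (-4)² - 8*(-4))) = -12652*(-1/17589) + 33332/(8 + 46*(-3 + 16 + 32)) = 12652/17589 + 33332/(8 + 46*45) = 12652/17589 + 33332/(8 + 2070) = 12652/17589 + 33332/2078 = 12652/17589 + 33332*(1/2078) = 12652/17589 + 16666/1039 = 306283702/18274971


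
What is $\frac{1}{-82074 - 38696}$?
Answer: $- \frac{1}{120770} \approx -8.2802 \cdot 10^{-6}$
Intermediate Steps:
$\frac{1}{-82074 - 38696} = \frac{1}{-120770} = - \frac{1}{120770}$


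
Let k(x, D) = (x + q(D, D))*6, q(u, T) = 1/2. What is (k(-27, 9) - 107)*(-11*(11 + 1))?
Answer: 35112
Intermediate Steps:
q(u, T) = 1/2
k(x, D) = 3 + 6*x (k(x, D) = (x + 1/2)*6 = (1/2 + x)*6 = 3 + 6*x)
(k(-27, 9) - 107)*(-11*(11 + 1)) = ((3 + 6*(-27)) - 107)*(-11*(11 + 1)) = ((3 - 162) - 107)*(-11*12) = (-159 - 107)*(-132) = -266*(-132) = 35112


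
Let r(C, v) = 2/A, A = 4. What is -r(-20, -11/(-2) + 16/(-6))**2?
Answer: -1/4 ≈ -0.25000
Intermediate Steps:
r(C, v) = 1/2 (r(C, v) = 2/4 = 2*(1/4) = 1/2)
-r(-20, -11/(-2) + 16/(-6))**2 = -(1/2)**2 = -1*1/4 = -1/4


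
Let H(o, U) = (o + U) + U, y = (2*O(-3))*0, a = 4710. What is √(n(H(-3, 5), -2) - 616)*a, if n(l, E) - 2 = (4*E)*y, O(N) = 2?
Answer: 4710*I*√614 ≈ 1.1671e+5*I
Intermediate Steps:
y = 0 (y = (2*2)*0 = 4*0 = 0)
H(o, U) = o + 2*U (H(o, U) = (U + o) + U = o + 2*U)
n(l, E) = 2 (n(l, E) = 2 + (4*E)*0 = 2 + 0 = 2)
√(n(H(-3, 5), -2) - 616)*a = √(2 - 616)*4710 = √(-614)*4710 = (I*√614)*4710 = 4710*I*√614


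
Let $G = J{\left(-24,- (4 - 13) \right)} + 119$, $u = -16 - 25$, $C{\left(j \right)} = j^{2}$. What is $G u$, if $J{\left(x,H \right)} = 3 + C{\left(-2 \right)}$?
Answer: $-5166$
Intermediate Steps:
$u = -41$ ($u = -16 - 25 = -41$)
$J{\left(x,H \right)} = 7$ ($J{\left(x,H \right)} = 3 + \left(-2\right)^{2} = 3 + 4 = 7$)
$G = 126$ ($G = 7 + 119 = 126$)
$G u = 126 \left(-41\right) = -5166$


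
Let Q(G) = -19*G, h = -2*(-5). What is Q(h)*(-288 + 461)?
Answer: -32870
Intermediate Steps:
h = 10
Q(h)*(-288 + 461) = (-19*10)*(-288 + 461) = -190*173 = -32870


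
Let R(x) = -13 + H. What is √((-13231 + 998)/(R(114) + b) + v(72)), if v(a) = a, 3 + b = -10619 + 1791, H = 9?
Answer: √5728198755/8835 ≈ 8.5665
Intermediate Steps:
b = -8831 (b = -3 + (-10619 + 1791) = -3 - 8828 = -8831)
R(x) = -4 (R(x) = -13 + 9 = -4)
√((-13231 + 998)/(R(114) + b) + v(72)) = √((-13231 + 998)/(-4 - 8831) + 72) = √(-12233/(-8835) + 72) = √(-12233*(-1/8835) + 72) = √(12233/8835 + 72) = √(648353/8835) = √5728198755/8835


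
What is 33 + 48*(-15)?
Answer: -687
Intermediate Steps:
33 + 48*(-15) = 33 - 720 = -687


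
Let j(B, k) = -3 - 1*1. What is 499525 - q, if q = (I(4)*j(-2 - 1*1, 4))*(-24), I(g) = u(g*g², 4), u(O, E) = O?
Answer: 493381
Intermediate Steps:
j(B, k) = -4 (j(B, k) = -3 - 1 = -4)
I(g) = g³ (I(g) = g*g² = g³)
q = 6144 (q = (4³*(-4))*(-24) = (64*(-4))*(-24) = -256*(-24) = 6144)
499525 - q = 499525 - 1*6144 = 499525 - 6144 = 493381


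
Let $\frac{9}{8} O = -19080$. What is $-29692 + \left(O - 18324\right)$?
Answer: $-64976$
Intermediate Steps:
$O = -16960$ ($O = \frac{8}{9} \left(-19080\right) = -16960$)
$-29692 + \left(O - 18324\right) = -29692 - 35284 = -64976$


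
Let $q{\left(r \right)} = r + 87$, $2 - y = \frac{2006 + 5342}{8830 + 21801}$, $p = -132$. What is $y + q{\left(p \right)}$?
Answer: $- \frac{1324481}{30631} \approx -43.24$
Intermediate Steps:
$y = \frac{53914}{30631}$ ($y = 2 - \frac{2006 + 5342}{8830 + 21801} = 2 - \frac{7348}{30631} = \frac{53914}{30631} \approx 1.7601$)
$q{\left(r \right)} = 87 + r$
$y + q{\left(p \right)} = \frac{53914}{30631} + \left(87 - 132\right) = \frac{53914}{30631} - 45 = - \frac{1324481}{30631}$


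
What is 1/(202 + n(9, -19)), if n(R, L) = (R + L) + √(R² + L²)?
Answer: 96/18211 - √442/36422 ≈ 0.0046943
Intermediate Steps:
n(R, L) = L + R + √(L² + R²) (n(R, L) = (L + R) + √(L² + R²) = L + R + √(L² + R²))
1/(202 + n(9, -19)) = 1/(202 + (-19 + 9 + √((-19)² + 9²))) = 1/(202 + (-19 + 9 + √(361 + 81))) = 1/(202 + (-19 + 9 + √442)) = 1/(202 + (-10 + √442)) = 1/(192 + √442)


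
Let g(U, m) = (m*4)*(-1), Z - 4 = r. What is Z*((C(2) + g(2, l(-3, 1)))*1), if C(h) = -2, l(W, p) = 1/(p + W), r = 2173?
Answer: 0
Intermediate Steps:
l(W, p) = 1/(W + p)
Z = 2177 (Z = 4 + 2173 = 2177)
g(U, m) = -4*m (g(U, m) = (4*m)*(-1) = -4*m)
Z*((C(2) + g(2, l(-3, 1)))*1) = 2177*((-2 - 4/(-3 + 1))*1) = 2177*((-2 - 4/(-2))*1) = 2177*((-2 - 4*(-½))*1) = 2177*((-2 + 2)*1) = 2177*(0*1) = 2177*0 = 0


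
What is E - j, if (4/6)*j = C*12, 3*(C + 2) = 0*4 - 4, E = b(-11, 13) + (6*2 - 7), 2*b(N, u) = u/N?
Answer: 1417/22 ≈ 64.409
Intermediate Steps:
b(N, u) = u/(2*N) (b(N, u) = (u/N)/2 = u/(2*N))
E = 97/22 (E = (1/2)*13/(-11) + (6*2 - 7) = (1/2)*13*(-1/11) + (12 - 7) = -13/22 + 5 = 97/22 ≈ 4.4091)
C = -10/3 (C = -2 + (0*4 - 4)/3 = -2 + (0 - 4)/3 = -2 + (1/3)*(-4) = -2 - 4/3 = -10/3 ≈ -3.3333)
j = -60 (j = 3*(-10/3*12)/2 = (3/2)*(-40) = -60)
E - j = 97/22 - 1*(-60) = 97/22 + 60 = 1417/22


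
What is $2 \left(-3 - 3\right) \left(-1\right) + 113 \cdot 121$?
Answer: $13685$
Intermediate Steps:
$2 \left(-3 - 3\right) \left(-1\right) + 113 \cdot 121 = 2 \left(-3 - 3\right) \left(-1\right) + 13673 = 2 \left(-6\right) \left(-1\right) + 13673 = \left(-12\right) \left(-1\right) + 13673 = 12 + 13673 = 13685$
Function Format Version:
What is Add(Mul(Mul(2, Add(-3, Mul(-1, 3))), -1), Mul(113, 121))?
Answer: 13685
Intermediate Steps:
Add(Mul(Mul(2, Add(-3, Mul(-1, 3))), -1), Mul(113, 121)) = Add(Mul(Mul(2, Add(-3, -3)), -1), 13673) = Add(Mul(Mul(2, -6), -1), 13673) = Add(Mul(-12, -1), 13673) = Add(12, 13673) = 13685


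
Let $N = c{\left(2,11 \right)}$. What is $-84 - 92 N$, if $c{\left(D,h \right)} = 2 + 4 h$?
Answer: $-4316$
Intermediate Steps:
$N = 46$ ($N = 2 + 4 \cdot 11 = 2 + 44 = 46$)
$-84 - 92 N = -84 - 4232 = -4316$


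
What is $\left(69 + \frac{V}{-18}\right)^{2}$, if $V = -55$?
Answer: $\frac{1682209}{324} \approx 5192.0$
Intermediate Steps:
$\left(69 + \frac{V}{-18}\right)^{2} = \left(69 - \frac{55}{-18}\right)^{2} = \left(69 - - \frac{55}{18}\right)^{2} = \left(69 + \frac{55}{18}\right)^{2} = \left(\frac{1297}{18}\right)^{2} = \frac{1682209}{324}$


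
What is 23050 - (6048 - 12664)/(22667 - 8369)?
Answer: 164787758/7149 ≈ 23050.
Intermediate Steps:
23050 - (6048 - 12664)/(22667 - 8369) = 23050 - (-6616)/14298 = 23050 - 1*(-3308/7149) = 23050 + 3308/7149 = 164787758/7149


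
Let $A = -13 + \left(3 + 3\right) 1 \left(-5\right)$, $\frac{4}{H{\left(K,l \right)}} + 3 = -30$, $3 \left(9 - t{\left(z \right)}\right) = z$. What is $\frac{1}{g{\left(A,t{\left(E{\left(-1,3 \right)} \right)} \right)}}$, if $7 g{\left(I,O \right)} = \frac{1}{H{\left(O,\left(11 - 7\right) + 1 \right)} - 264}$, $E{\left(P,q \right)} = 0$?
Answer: $- \frac{61012}{33} \approx -1848.8$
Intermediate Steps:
$t{\left(z \right)} = 9 - \frac{z}{3}$
$H{\left(K,l \right)} = - \frac{4}{33}$ ($H{\left(K,l \right)} = \frac{4}{-3 - 30} = \frac{4}{-33} = 4 \left(- \frac{1}{33}\right) = - \frac{4}{33}$)
$A = -43$ ($A = -13 + 6 \cdot 1 \left(-5\right) = -13 + 6 \left(-5\right) = -13 - 30 = -43$)
$g{\left(I,O \right)} = - \frac{33}{61012}$ ($g{\left(I,O \right)} = \frac{1}{7 \left(- \frac{4}{33} - 264\right)} = \frac{1}{7 \left(- \frac{8716}{33}\right)} = \frac{1}{7} \left(- \frac{33}{8716}\right) = - \frac{33}{61012}$)
$\frac{1}{g{\left(A,t{\left(E{\left(-1,3 \right)} \right)} \right)}} = \frac{1}{- \frac{33}{61012}} = - \frac{61012}{33}$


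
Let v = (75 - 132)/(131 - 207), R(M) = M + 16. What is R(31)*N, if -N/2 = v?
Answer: -141/2 ≈ -70.500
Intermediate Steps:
R(M) = 16 + M
v = ¾ (v = -57/(-76) = -57*(-1/76) = ¾ ≈ 0.75000)
N = -3/2 (N = -2*¾ = -3/2 ≈ -1.5000)
R(31)*N = (16 + 31)*(-3/2) = 47*(-3/2) = -141/2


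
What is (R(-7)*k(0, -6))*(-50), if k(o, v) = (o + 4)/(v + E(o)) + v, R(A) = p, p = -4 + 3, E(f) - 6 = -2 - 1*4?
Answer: -1000/3 ≈ -333.33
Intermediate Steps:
E(f) = 0 (E(f) = 6 + (-2 - 1*4) = 6 + (-2 - 4) = 6 - 6 = 0)
p = -1
R(A) = -1
k(o, v) = v + (4 + o)/v (k(o, v) = (o + 4)/(v + 0) + v = (4 + o)/v + v = v + (4 + o)/v)
(R(-7)*k(0, -6))*(-50) = -(4 + 0 + (-6)²)/(-6)*(-50) = -(-1)*(4 + 0 + 36)/6*(-50) = -(-1)*40/6*(-50) = -1*(-20/3)*(-50) = (20/3)*(-50) = -1000/3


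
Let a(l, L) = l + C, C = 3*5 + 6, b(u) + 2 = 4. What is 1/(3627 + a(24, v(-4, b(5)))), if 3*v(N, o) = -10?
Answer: 1/3672 ≈ 0.00027233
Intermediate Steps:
b(u) = 2 (b(u) = -2 + 4 = 2)
v(N, o) = -10/3 (v(N, o) = (⅓)*(-10) = -10/3)
C = 21 (C = 15 + 6 = 21)
a(l, L) = 21 + l (a(l, L) = l + 21 = 21 + l)
1/(3627 + a(24, v(-4, b(5)))) = 1/(3627 + (21 + 24)) = 1/(3627 + 45) = 1/3672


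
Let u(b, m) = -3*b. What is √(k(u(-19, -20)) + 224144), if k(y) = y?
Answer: √224201 ≈ 473.50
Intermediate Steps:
√(k(u(-19, -20)) + 224144) = √(-3*(-19) + 224144) = √(57 + 224144) = √224201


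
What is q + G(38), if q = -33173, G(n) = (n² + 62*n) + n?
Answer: -29335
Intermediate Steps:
G(n) = n² + 63*n
q + G(38) = -33173 + 38*(63 + 38) = -33173 + 38*101 = -33173 + 3838 = -29335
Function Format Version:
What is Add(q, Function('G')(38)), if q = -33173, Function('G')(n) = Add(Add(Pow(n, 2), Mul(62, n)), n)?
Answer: -29335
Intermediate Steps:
Function('G')(n) = Add(Pow(n, 2), Mul(63, n))
Add(q, Function('G')(38)) = Add(-33173, Mul(38, Add(63, 38))) = Add(-33173, Mul(38, 101)) = Add(-33173, 3838) = -29335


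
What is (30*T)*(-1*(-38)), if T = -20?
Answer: -22800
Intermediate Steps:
(30*T)*(-1*(-38)) = (30*(-20))*(-1*(-38)) = -600*38 = -22800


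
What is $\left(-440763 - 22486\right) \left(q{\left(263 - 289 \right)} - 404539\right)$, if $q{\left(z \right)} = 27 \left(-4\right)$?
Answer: $187452318103$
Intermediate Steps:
$q{\left(z \right)} = -108$
$\left(-440763 - 22486\right) \left(q{\left(263 - 289 \right)} - 404539\right) = \left(-440763 - 22486\right) \left(-108 - 404539\right) = \left(-463249\right) \left(-404647\right) = 187452318103$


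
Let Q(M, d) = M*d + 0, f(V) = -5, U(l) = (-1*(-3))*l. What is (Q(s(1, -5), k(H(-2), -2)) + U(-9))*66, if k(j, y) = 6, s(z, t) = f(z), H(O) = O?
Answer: -3762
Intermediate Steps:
U(l) = 3*l
s(z, t) = -5
Q(M, d) = M*d
(Q(s(1, -5), k(H(-2), -2)) + U(-9))*66 = (-5*6 + 3*(-9))*66 = (-30 - 27)*66 = -57*66 = -3762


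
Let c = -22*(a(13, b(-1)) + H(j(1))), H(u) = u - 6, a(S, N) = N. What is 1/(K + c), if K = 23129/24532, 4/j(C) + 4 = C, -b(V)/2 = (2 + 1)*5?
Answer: 73596/60516235 ≈ 0.0012161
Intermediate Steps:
b(V) = -30 (b(V) = -2*(2 + 1)*5 = -6*5 = -2*15 = -30)
j(C) = 4/(-4 + C)
H(u) = -6 + u
c = 2464/3 (c = -22*(-30 + (-6 + 4/(-4 + 1))) = -22*(-30 + (-6 + 4/(-3))) = -22*(-30 + (-6 + 4*(-⅓))) = -22*(-30 + (-6 - 4/3)) = -22*(-30 - 22/3) = -22*(-112/3) = 2464/3 ≈ 821.33)
K = 23129/24532 (K = 23129*(1/24532) = 23129/24532 ≈ 0.94281)
1/(K + c) = 1/(23129/24532 + 2464/3) = 1/(60516235/73596) = 73596/60516235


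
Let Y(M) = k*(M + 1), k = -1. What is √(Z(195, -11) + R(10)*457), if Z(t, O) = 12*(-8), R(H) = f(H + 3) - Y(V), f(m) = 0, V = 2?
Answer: 5*√51 ≈ 35.707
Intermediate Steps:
Y(M) = -1 - M (Y(M) = -(M + 1) = -(1 + M) = -1 - M)
R(H) = 3 (R(H) = 0 - (-1 - 1*2) = 0 - (-1 - 2) = 0 - 1*(-3) = 0 + 3 = 3)
Z(t, O) = -96
√(Z(195, -11) + R(10)*457) = √(-96 + 3*457) = √(-96 + 1371) = √1275 = 5*√51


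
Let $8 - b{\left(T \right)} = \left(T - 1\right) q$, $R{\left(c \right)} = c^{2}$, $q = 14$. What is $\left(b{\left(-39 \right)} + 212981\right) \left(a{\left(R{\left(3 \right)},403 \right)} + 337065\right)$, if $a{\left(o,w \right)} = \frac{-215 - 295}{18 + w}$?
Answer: $\frac{30303426331395}{421} \approx 7.198 \cdot 10^{10}$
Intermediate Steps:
$a{\left(o,w \right)} = - \frac{510}{18 + w}$
$b{\left(T \right)} = 22 - 14 T$ ($b{\left(T \right)} = 8 - \left(T - 1\right) 14 = 8 - \left(-1 + T\right) 14 = 8 - \left(-14 + 14 T\right) = 22 - 14 T$)
$\left(b{\left(-39 \right)} + 212981\right) \left(a{\left(R{\left(3 \right)},403 \right)} + 337065\right) = \left(\left(22 - -546\right) + 212981\right) \left(- \frac{510}{18 + 403} + 337065\right) = \left(\left(22 + 546\right) + 212981\right) \left(- \frac{510}{421} + 337065\right) = \left(568 + 212981\right) \left(\left(-510\right) \frac{1}{421} + 337065\right) = 213549 \left(- \frac{510}{421} + 337065\right) = 213549 \cdot \frac{141903855}{421} = \frac{30303426331395}{421}$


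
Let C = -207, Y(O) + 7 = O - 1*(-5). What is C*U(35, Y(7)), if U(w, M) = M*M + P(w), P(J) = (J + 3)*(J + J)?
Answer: -555795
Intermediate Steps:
Y(O) = -2 + O (Y(O) = -7 + (O - 1*(-5)) = -7 + (O + 5) = -7 + (5 + O) = -2 + O)
P(J) = 2*J*(3 + J) (P(J) = (3 + J)*(2*J) = 2*J*(3 + J))
U(w, M) = M² + 2*w*(3 + w) (U(w, M) = M*M + 2*w*(3 + w) = M² + 2*w*(3 + w))
C*U(35, Y(7)) = -207*((-2 + 7)² + 2*35*(3 + 35)) = -207*(5² + 2*35*38) = -207*(25 + 2660) = -207*2685 = -555795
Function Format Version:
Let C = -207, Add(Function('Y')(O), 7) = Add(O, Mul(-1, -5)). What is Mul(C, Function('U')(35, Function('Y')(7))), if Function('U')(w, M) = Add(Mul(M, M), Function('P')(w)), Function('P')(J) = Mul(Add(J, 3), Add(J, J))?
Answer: -555795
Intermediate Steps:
Function('Y')(O) = Add(-2, O) (Function('Y')(O) = Add(-7, Add(O, Mul(-1, -5))) = Add(-7, Add(O, 5)) = Add(-7, Add(5, O)) = Add(-2, O))
Function('P')(J) = Mul(2, J, Add(3, J)) (Function('P')(J) = Mul(Add(3, J), Mul(2, J)) = Mul(2, J, Add(3, J)))
Function('U')(w, M) = Add(Pow(M, 2), Mul(2, w, Add(3, w))) (Function('U')(w, M) = Add(Mul(M, M), Mul(2, w, Add(3, w))) = Add(Pow(M, 2), Mul(2, w, Add(3, w))))
Mul(C, Function('U')(35, Function('Y')(7))) = Mul(-207, Add(Pow(Add(-2, 7), 2), Mul(2, 35, Add(3, 35)))) = Mul(-207, Add(Pow(5, 2), Mul(2, 35, 38))) = Mul(-207, Add(25, 2660)) = Mul(-207, 2685) = -555795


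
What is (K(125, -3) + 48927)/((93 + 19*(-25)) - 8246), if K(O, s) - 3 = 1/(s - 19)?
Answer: -1076459/189816 ≈ -5.6711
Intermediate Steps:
K(O, s) = 3 + 1/(-19 + s) (K(O, s) = 3 + 1/(s - 19) = 3 + 1/(-19 + s))
(K(125, -3) + 48927)/((93 + 19*(-25)) - 8246) = ((-56 + 3*(-3))/(-19 - 3) + 48927)/((93 + 19*(-25)) - 8246) = ((-56 - 9)/(-22) + 48927)/((93 - 475) - 8246) = (-1/22*(-65) + 48927)/(-382 - 8246) = (65/22 + 48927)/(-8628) = (1076459/22)*(-1/8628) = -1076459/189816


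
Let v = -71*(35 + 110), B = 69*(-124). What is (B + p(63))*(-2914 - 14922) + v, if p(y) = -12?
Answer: 152808553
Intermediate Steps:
B = -8556
v = -10295 (v = -71*145 = -10295)
(B + p(63))*(-2914 - 14922) + v = (-8556 - 12)*(-2914 - 14922) - 10295 = -8568*(-17836) - 10295 = 152818848 - 10295 = 152808553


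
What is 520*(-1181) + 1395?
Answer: -612725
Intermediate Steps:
520*(-1181) + 1395 = -614120 + 1395 = -612725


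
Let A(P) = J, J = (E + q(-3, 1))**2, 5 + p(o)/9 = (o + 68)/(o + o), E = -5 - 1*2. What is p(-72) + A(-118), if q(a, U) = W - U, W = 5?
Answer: -143/4 ≈ -35.750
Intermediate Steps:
q(a, U) = 5 - U
E = -7 (E = -5 - 2 = -7)
p(o) = -45 + 9*(68 + o)/(2*o) (p(o) = -45 + 9*((o + 68)/(o + o)) = -45 + 9*((68 + o)/((2*o))) = -45 + 9*((68 + o)*(1/(2*o))) = -45 + 9*((68 + o)/(2*o)) = -45 + 9*(68 + o)/(2*o))
J = 9 (J = (-7 + (5 - 1*1))**2 = (-7 + (5 - 1))**2 = (-7 + 4)**2 = (-3)**2 = 9)
A(P) = 9
p(-72) + A(-118) = (-81/2 + 306/(-72)) + 9 = (-81/2 + 306*(-1/72)) + 9 = (-81/2 - 17/4) + 9 = -179/4 + 9 = -143/4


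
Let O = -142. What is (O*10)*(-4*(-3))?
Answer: -17040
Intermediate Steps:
(O*10)*(-4*(-3)) = (-142*10)*(-4*(-3)) = -1420*12 = -17040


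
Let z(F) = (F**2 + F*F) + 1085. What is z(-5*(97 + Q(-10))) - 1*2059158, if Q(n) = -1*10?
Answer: -1679623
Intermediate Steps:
Q(n) = -10
z(F) = 1085 + 2*F**2 (z(F) = (F**2 + F**2) + 1085 = 2*F**2 + 1085 = 1085 + 2*F**2)
z(-5*(97 + Q(-10))) - 1*2059158 = (1085 + 2*(-5*(97 - 10))**2) - 1*2059158 = (1085 + 2*(-5*87)**2) - 2059158 = (1085 + 2*(-435)**2) - 2059158 = (1085 + 2*189225) - 2059158 = (1085 + 378450) - 2059158 = 379535 - 2059158 = -1679623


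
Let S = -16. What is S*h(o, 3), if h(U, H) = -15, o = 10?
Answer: 240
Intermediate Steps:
S*h(o, 3) = -16*(-15) = 240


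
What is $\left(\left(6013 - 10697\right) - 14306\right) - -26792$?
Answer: $7802$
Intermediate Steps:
$\left(\left(6013 - 10697\right) - 14306\right) - -26792 = \left(-4684 - 14306\right) + 26792 = -18990 + 26792 = 7802$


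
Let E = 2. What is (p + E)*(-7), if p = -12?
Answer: 70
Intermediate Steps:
(p + E)*(-7) = (-12 + 2)*(-7) = -10*(-7) = 70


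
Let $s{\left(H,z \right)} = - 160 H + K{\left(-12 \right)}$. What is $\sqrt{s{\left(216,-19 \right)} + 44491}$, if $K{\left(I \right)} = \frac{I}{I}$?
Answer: $2 \sqrt{2483} \approx 99.659$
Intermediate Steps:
$K{\left(I \right)} = 1$
$s{\left(H,z \right)} = 1 - 160 H$ ($s{\left(H,z \right)} = - 160 H + 1 = 1 - 160 H$)
$\sqrt{s{\left(216,-19 \right)} + 44491} = \sqrt{\left(1 - 34560\right) + 44491} = \sqrt{-34559 + 44491} = \sqrt{9932} = 2 \sqrt{2483}$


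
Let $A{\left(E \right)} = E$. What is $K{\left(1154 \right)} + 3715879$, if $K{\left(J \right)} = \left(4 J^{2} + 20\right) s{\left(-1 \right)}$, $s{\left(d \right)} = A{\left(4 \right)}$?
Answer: $25023415$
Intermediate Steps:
$s{\left(d \right)} = 4$
$K{\left(J \right)} = 80 + 16 J^{2}$ ($K{\left(J \right)} = \left(4 J^{2} + 20\right) 4 = \left(20 + 4 J^{2}\right) 4 = 80 + 16 J^{2}$)
$K{\left(1154 \right)} + 3715879 = \left(80 + 16 \cdot 1154^{2}\right) + 3715879 = \left(80 + 16 \cdot 1331716\right) + 3715879 = \left(80 + 21307456\right) + 3715879 = 21307536 + 3715879 = 25023415$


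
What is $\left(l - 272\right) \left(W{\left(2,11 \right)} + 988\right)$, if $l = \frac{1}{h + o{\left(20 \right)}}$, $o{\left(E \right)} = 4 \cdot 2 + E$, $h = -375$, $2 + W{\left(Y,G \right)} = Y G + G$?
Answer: $- \frac{96178315}{347} \approx -2.7717 \cdot 10^{5}$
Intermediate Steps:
$W{\left(Y,G \right)} = -2 + G + G Y$ ($W{\left(Y,G \right)} = -2 + \left(Y G + G\right) = -2 + \left(G Y + G\right) = -2 + \left(G + G Y\right) = -2 + G + G Y$)
$o{\left(E \right)} = 8 + E$
$l = - \frac{1}{347}$ ($l = \frac{1}{-375 + \left(8 + 20\right)} = \frac{1}{-375 + 28} = \frac{1}{-347} = - \frac{1}{347} \approx -0.0028818$)
$\left(l - 272\right) \left(W{\left(2,11 \right)} + 988\right) = \left(- \frac{1}{347} - 272\right) \left(\left(-2 + 11 + 11 \cdot 2\right) + 988\right) = \left(- \frac{1}{347} - 272\right) \left(\left(-2 + 11 + 22\right) + 988\right) = - \frac{94385 \left(31 + 988\right)}{347} = \left(- \frac{94385}{347}\right) 1019 = - \frac{96178315}{347}$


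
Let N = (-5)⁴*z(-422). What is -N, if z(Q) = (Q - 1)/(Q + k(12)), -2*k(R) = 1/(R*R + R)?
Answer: -16497000/26333 ≈ -626.48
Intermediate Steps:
k(R) = -1/(2*(R + R²)) (k(R) = -1/(2*(R*R + R)) = -1/(2*(R² + R)) = -1/(2*(R + R²)))
z(Q) = (-1 + Q)/(-1/312 + Q) (z(Q) = (Q - 1)/(Q - ½/(12*(1 + 12))) = (-1 + Q)/(Q - ½*1/12/13) = (-1 + Q)/(Q - ½*1/12*1/13) = (-1 + Q)/(Q - 1/312) = (-1 + Q)/(-1/312 + Q))
N = 16497000/26333 (N = (-5)⁴*(312*(-1 - 422)/(-1 + 312*(-422))) = 625*(312*(-423)/(-1 - 131664)) = 625*(312*(-423)/(-131665)) = 625*(312*(-1/131665)*(-423)) = 625*(131976/131665) = 16497000/26333 ≈ 626.48)
-N = -1*16497000/26333 = -16497000/26333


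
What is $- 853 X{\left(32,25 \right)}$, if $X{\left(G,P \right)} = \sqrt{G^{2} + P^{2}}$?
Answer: $- 853 \sqrt{1649} \approx -34639.0$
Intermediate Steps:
$- 853 X{\left(32,25 \right)} = - 853 \sqrt{32^{2} + 25^{2}} = - 853 \sqrt{1024 + 625} = - 853 \sqrt{1649}$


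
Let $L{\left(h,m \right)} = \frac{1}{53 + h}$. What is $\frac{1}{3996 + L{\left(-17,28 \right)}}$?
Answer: $\frac{36}{143857} \approx 0.00025025$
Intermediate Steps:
$\frac{1}{3996 + L{\left(-17,28 \right)}} = \frac{1}{3996 + \frac{1}{53 - 17}} = \frac{1}{3996 + \frac{1}{36}} = \frac{1}{\frac{143857}{36}} = \frac{36}{143857}$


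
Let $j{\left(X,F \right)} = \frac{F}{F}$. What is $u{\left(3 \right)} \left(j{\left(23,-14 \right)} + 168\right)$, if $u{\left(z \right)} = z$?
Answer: $507$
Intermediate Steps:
$j{\left(X,F \right)} = 1$
$u{\left(3 \right)} \left(j{\left(23,-14 \right)} + 168\right) = 3 \left(1 + 168\right) = 3 \cdot 169 = 507$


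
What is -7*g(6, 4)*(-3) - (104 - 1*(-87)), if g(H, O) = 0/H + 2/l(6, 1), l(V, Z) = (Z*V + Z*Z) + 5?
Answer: -375/2 ≈ -187.50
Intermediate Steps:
l(V, Z) = 5 + Z² + V*Z (l(V, Z) = (V*Z + Z²) + 5 = (Z² + V*Z) + 5 = 5 + Z² + V*Z)
g(H, O) = ⅙ (g(H, O) = 0/H + 2/(5 + 1² + 6*1) = 0 + 2/(5 + 1 + 6) = 0 + 2/12 = 0 + 2*(1/12) = 0 + ⅙ = ⅙)
-7*g(6, 4)*(-3) - (104 - 1*(-87)) = -7*⅙*(-3) - (104 - 1*(-87)) = -7/6*(-3) - (104 + 87) = 7/2 - 1*191 = 7/2 - 191 = -375/2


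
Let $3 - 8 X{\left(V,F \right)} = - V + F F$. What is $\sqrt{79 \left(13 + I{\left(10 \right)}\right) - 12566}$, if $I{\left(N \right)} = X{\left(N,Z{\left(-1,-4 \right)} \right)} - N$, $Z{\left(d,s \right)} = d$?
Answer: $\frac{i \sqrt{48842}}{2} \approx 110.5 i$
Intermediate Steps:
$X{\left(V,F \right)} = \frac{3}{8} - \frac{F^{2}}{8} + \frac{V}{8}$ ($X{\left(V,F \right)} = \frac{3}{8} - \frac{- V + F F}{8} = \frac{3}{8} - \frac{- V + F^{2}}{8} = \frac{3}{8} - \frac{F^{2} - V}{8} = \frac{3}{8} - \left(- \frac{V}{8} + \frac{F^{2}}{8}\right) = \frac{3}{8} - \frac{F^{2}}{8} + \frac{V}{8}$)
$I{\left(N \right)} = \frac{1}{4} - \frac{7 N}{8}$ ($I{\left(N \right)} = \left(\frac{3}{8} - \frac{\left(-1\right)^{2}}{8} + \frac{N}{8}\right) - N = \left(\frac{3}{8} - \frac{1}{8} + \frac{N}{8}\right) - N = \left(\frac{1}{4} + \frac{N}{8}\right) - N = \frac{1}{4} - \frac{7 N}{8}$)
$\sqrt{79 \left(13 + I{\left(10 \right)}\right) - 12566} = \sqrt{79 \left(13 + \left(\frac{1}{4} - \frac{35}{4}\right)\right) - 12566} = \sqrt{79 \left(13 - \frac{17}{2}\right) - 12566} = \sqrt{79 \cdot \frac{9}{2} - 12566} = \sqrt{\frac{711}{2} - 12566} = \sqrt{- \frac{24421}{2}} = \frac{i \sqrt{48842}}{2}$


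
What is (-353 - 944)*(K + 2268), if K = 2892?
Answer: -6692520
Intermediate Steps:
(-353 - 944)*(K + 2268) = (-353 - 944)*(2892 + 2268) = -1297*5160 = -6692520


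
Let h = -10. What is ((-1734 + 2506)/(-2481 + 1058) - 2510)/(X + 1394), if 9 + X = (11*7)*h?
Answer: -1190834/291715 ≈ -4.0822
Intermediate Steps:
X = -779 (X = -9 + (11*7)*(-10) = -9 + 77*(-10) = -9 - 770 = -779)
((-1734 + 2506)/(-2481 + 1058) - 2510)/(X + 1394) = ((-1734 + 2506)/(-2481 + 1058) - 2510)/(-779 + 1394) = (772/(-1423) - 2510)/615 = (772*(-1/1423) - 2510)*(1/615) = (-772/1423 - 2510)*(1/615) = -3572502/1423*1/615 = -1190834/291715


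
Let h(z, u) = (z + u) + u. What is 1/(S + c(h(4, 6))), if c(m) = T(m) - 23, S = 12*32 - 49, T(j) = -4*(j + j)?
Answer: 1/184 ≈ 0.0054348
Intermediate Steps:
T(j) = -8*j
S = 335 (S = 384 - 49 = 335)
h(z, u) = z + 2*u (h(z, u) = (u + z) + u = z + 2*u)
c(m) = -23 - 8*m (c(m) = -8*m - 23 = -23 - 8*m)
1/(S + c(h(4, 6))) = 1/(335 + (-23 - 8*(4 + 2*6))) = 1/(335 + (-23 - 8*(4 + 12))) = 1/(335 + (-23 - 8*16)) = 1/(335 + (-23 - 128)) = 1/(335 - 151) = 1/184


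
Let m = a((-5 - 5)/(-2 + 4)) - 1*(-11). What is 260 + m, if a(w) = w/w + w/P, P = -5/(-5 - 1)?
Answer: 266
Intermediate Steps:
P = 5/6 (P = -5/(-6) = -5*(-1/6) = 5/6 ≈ 0.83333)
a(w) = 1 + 6*w/5 (a(w) = w/w + w/(5/6) = 1 + w*(6/5) = 1 + 6*w/5)
m = 6 (m = (1 + 6*((-5 - 5)/(-2 + 4))/5) - 1*(-11) = (1 + 6*(-10/2)/5) + 11 = (1 + 6*(-10*1/2)/5) + 11 = (1 + (6/5)*(-5)) + 11 = (1 - 6) + 11 = -5 + 11 = 6)
260 + m = 260 + 6 = 266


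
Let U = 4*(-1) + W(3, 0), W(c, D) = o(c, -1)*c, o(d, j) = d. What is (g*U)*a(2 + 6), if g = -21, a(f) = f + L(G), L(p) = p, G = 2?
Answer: -1050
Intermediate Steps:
W(c, D) = c**2 (W(c, D) = c*c = c**2)
U = 5 (U = 4*(-1) + 3**2 = -4 + 9 = 5)
a(f) = 2 + f (a(f) = f + 2 = 2 + f)
(g*U)*a(2 + 6) = (-21*5)*(2 + (2 + 6)) = -105*(2 + 8) = -105*10 = -1050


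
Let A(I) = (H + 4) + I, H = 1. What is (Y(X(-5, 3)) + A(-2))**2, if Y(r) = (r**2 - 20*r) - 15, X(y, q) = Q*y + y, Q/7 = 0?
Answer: 12769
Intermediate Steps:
Q = 0 (Q = 7*0 = 0)
X(y, q) = y (X(y, q) = 0*y + y = 0 + y = y)
Y(r) = -15 + r**2 - 20*r
A(I) = 5 + I (A(I) = (1 + 4) + I = 5 + I)
(Y(X(-5, 3)) + A(-2))**2 = ((-15 + (-5)**2 - 20*(-5)) + (5 - 2))**2 = ((-15 + 25 + 100) + 3)**2 = (110 + 3)**2 = 113**2 = 12769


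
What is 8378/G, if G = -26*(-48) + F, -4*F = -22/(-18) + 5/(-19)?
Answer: 1432638/213367 ≈ 6.7144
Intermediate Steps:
F = -41/171 (F = -(-22/(-18) + 5/(-19))/4 = -(-22*(-1/18) + 5*(-1/19))/4 = -(11/9 - 5/19)/4 = -¼*164/171 = -41/171 ≈ -0.23977)
G = 213367/171 (G = -26*(-48) - 41/171 = 1248 - 41/171 = 213367/171 ≈ 1247.8)
8378/G = 8378/(213367/171) = 8378*(171/213367) = 1432638/213367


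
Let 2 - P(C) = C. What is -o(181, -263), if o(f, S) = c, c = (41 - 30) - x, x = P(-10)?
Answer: 1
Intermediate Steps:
P(C) = 2 - C
x = 12 (x = 2 - 1*(-10) = 2 + 10 = 12)
c = -1 (c = (41 - 30) - 1*12 = 11 - 12 = -1)
o(f, S) = -1
-o(181, -263) = -1*(-1) = 1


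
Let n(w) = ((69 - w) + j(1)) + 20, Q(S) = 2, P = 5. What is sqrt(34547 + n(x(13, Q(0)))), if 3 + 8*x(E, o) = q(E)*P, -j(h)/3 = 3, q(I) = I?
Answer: sqrt(138477)/2 ≈ 186.06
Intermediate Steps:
j(h) = -9 (j(h) = -3*3 = -9)
x(E, o) = -3/8 + 5*E/8 (x(E, o) = -3/8 + (E*5)/8 = -3/8 + (5*E)/8 = -3/8 + 5*E/8)
n(w) = 80 - w (n(w) = ((69 - w) - 9) + 20 = (60 - w) + 20 = 80 - w)
sqrt(34547 + n(x(13, Q(0)))) = sqrt(34547 + (80 - (-3/8 + (5/8)*13))) = sqrt(34547 + (80 - (-3/8 + 65/8))) = sqrt(34547 + (80 - 1*31/4)) = sqrt(34547 + (80 - 31/4)) = sqrt(34547 + 289/4) = sqrt(138477/4) = sqrt(138477)/2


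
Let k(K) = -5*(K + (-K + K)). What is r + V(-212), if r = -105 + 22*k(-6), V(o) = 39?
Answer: 594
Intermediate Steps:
k(K) = -5*K (k(K) = -5*(K + 0) = -5*K)
r = 555 (r = -105 + 22*(-5*(-6)) = -105 + 22*30 = -105 + 660 = 555)
r + V(-212) = 555 + 39 = 594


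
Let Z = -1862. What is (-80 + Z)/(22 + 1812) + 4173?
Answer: 3825670/917 ≈ 4171.9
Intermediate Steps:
(-80 + Z)/(22 + 1812) + 4173 = (-80 - 1862)/(22 + 1812) + 4173 = -1942/1834 + 4173 = -1942*1/1834 + 4173 = -971/917 + 4173 = 3825670/917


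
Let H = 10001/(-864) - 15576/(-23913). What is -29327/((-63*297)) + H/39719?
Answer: 99021902132539/63188324138016 ≈ 1.5671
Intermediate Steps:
H = -25077361/2295648 (H = 10001*(-1/864) - 15576*(-1/23913) = -10001/864 + 5192/7971 = -25077361/2295648 ≈ -10.924)
-29327/((-63*297)) + H/39719 = -29327/((-63*297)) - 25077361/2295648/39719 = -29327/(-18711) - 25077361/2295648*1/39719 = -29327*(-1/18711) - 25077361/91180842912 = 29327/18711 - 25077361/91180842912 = 99021902132539/63188324138016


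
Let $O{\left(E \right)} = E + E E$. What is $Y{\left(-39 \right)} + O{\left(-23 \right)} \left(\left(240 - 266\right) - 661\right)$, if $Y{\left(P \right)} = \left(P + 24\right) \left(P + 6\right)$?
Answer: $-347127$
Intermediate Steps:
$Y{\left(P \right)} = \left(6 + P\right) \left(24 + P\right)$ ($Y{\left(P \right)} = \left(24 + P\right) \left(6 + P\right) = \left(6 + P\right) \left(24 + P\right)$)
$O{\left(E \right)} = E + E^{2}$
$Y{\left(-39 \right)} + O{\left(-23 \right)} \left(\left(240 - 266\right) - 661\right) = \left(144 + \left(-39\right)^{2} + 30 \left(-39\right)\right) + - 23 \left(1 - 23\right) \left(\left(240 - 266\right) - 661\right) = \left(144 + 1521 - 1170\right) + \left(-23\right) \left(-22\right) \left(-26 - 661\right) = 495 + 506 \left(-687\right) = 495 - 347622 = -347127$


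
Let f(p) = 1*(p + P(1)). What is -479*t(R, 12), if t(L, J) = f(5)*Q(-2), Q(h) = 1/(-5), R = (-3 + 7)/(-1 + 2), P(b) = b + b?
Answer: 3353/5 ≈ 670.60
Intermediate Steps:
P(b) = 2*b
R = 4 (R = 4/1 = 4*1 = 4)
Q(h) = -⅕ (Q(h) = 1*(-⅕) = -⅕)
f(p) = 2 + p (f(p) = 1*(p + 2*1) = 1*(p + 2) = 1*(2 + p) = 2 + p)
t(L, J) = -7/5 (t(L, J) = (2 + 5)*(-⅕) = 7*(-⅕) = -7/5)
-479*t(R, 12) = -479*(-7/5) = 3353/5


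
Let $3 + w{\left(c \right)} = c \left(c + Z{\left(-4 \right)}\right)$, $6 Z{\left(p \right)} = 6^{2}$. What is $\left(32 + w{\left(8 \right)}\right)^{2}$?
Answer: $19881$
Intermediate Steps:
$Z{\left(p \right)} = 6$ ($Z{\left(p \right)} = \frac{6^{2}}{6} = \frac{1}{6} \cdot 36 = 6$)
$w{\left(c \right)} = -3 + c \left(6 + c\right)$ ($w{\left(c \right)} = -3 + c \left(c + 6\right) = -3 + c \left(6 + c\right)$)
$\left(32 + w{\left(8 \right)}\right)^{2} = \left(32 + \left(-3 + 8^{2} + 6 \cdot 8\right)\right)^{2} = \left(32 + \left(-3 + 64 + 48\right)\right)^{2} = \left(32 + 109\right)^{2} = 141^{2} = 19881$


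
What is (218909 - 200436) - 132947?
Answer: -114474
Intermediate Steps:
(218909 - 200436) - 132947 = 18473 - 132947 = -114474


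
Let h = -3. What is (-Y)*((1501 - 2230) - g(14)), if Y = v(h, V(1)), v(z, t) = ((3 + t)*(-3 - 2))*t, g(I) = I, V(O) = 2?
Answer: -37150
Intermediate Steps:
v(z, t) = t*(-15 - 5*t) (v(z, t) = ((3 + t)*(-5))*t = (-15 - 5*t)*t = t*(-15 - 5*t))
Y = -50 (Y = -5*2*(3 + 2) = -5*2*5 = -50)
(-Y)*((1501 - 2230) - g(14)) = (-1*(-50))*((1501 - 2230) - 1*14) = 50*(-729 - 14) = 50*(-743) = -37150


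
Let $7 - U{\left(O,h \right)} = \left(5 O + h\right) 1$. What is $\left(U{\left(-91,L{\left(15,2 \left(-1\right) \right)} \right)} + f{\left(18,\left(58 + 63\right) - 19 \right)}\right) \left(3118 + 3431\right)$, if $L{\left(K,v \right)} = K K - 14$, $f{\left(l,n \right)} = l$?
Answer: $1761681$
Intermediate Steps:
$L{\left(K,v \right)} = -14 + K^{2}$ ($L{\left(K,v \right)} = K^{2} - 14 = -14 + K^{2}$)
$U{\left(O,h \right)} = 7 - h - 5 O$ ($U{\left(O,h \right)} = 7 - \left(5 O + h\right) 1 = 7 - \left(h + 5 O\right) 1 = 7 - \left(h + 5 O\right) = 7 - h - 5 O$)
$\left(U{\left(-91,L{\left(15,2 \left(-1\right) \right)} \right)} + f{\left(18,\left(58 + 63\right) - 19 \right)}\right) \left(3118 + 3431\right) = \left(\left(7 - \left(-14 + 15^{2}\right) - -455\right) + 18\right) \left(3118 + 3431\right) = \left(\left(7 - \left(-14 + 225\right) + 455\right) + 18\right) 6549 = \left(\left(7 - 211 + 455\right) + 18\right) 6549 = \left(251 + 18\right) 6549 = 269 \cdot 6549 = 1761681$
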